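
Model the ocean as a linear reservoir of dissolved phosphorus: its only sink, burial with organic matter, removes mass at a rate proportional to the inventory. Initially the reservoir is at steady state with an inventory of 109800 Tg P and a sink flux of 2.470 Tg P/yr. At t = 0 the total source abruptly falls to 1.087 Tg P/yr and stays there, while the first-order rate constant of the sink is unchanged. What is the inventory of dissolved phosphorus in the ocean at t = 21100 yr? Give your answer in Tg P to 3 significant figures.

86600 Tg P

Residence time τ = M₀/F₀ = 44450 yr. The eventual steady state is M_∞ = M₀·(F₁/F₀) = 109800 × 1.087/2.470 = 48321 Tg P.
The anomaly ΔM(t) = M(t) − M_∞ decays as ΔM₀·e^(−t/τ) with ΔM₀ = 109800 − 48321 = 61480 Tg P.
At t = 21100 yr, e^(−t/τ) = e^(−0.4747) = 0.6221, so ΔM = 38250 Tg P and M = 48321 + 38250 = 86567 Tg P.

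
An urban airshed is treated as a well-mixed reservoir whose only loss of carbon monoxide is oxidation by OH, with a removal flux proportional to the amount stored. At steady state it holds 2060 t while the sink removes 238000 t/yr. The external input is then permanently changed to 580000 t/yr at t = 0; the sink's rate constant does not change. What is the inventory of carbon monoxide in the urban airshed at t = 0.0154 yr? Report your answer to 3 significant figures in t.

4520 t

Residence time τ = M₀/F₀ = 0.008655 yr. The eventual steady state is M_∞ = M₀·(F₁/F₀) = 2060 × 580000/238000 = 5020.2 t.
The anomaly ΔM(t) = M(t) − M_∞ decays as ΔM₀·e^(−t/τ) with ΔM₀ = 2060 − 5020.2 = −2960 t.
At t = 0.0154 yr, e^(−t/τ) = e^(−1.779) = 0.1688, so ΔM = −499.6 t and M = 5020.2 − 499.6 = 4520.6 t.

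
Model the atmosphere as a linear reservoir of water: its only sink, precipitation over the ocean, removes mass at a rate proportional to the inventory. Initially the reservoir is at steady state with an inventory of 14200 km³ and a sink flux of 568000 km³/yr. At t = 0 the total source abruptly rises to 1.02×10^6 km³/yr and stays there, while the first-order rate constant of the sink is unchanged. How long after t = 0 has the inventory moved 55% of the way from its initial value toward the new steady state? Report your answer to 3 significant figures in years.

τ = M₀/F₀ = 14200/568000 = 0.02500 yr.
The remaining gap fraction is e^(−t/τ); 55% covered ⇒ e^(−t/τ) = 0.450.
t = −τ ln(0.450) = 0.02500 × 0.7985 = 0.01996 yr.

0.0200 yr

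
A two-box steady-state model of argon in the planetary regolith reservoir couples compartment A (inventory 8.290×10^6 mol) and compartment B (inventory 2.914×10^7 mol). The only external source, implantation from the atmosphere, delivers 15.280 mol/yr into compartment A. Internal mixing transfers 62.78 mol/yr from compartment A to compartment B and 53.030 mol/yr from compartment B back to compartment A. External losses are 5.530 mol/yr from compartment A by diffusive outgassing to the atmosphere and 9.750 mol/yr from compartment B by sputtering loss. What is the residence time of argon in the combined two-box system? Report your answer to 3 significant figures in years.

Residence time in the combined system uses the total inventory and the total *external* removal — internal exchanges between the two boxes cancel.
M_total = 8.290×10^6 + 2.914×10^7 = 3.7430×10^7 mol.
ΣF_external_out = 5.530 + 9.750 = 15.280 mol/yr.
τ = M_total / ΣF_ext = 3.7430×10^7 / 15.280 = 2.450×10^6 yr.

2.45×10^6 yr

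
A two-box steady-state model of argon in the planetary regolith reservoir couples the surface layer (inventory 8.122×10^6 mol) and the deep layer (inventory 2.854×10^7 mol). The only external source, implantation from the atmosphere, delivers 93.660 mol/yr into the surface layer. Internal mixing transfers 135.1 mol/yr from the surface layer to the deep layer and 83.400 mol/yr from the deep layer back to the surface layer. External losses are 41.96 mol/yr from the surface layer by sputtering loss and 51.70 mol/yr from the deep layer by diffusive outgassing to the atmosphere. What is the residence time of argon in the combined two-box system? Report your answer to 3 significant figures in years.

Residence time in the combined system uses the total inventory and the total *external* removal — internal exchanges between the two boxes cancel.
M_total = 8.122×10^6 + 2.854×10^7 = 3.6662×10^7 mol.
ΣF_external_out = 41.96 + 51.70 = 93.660 mol/yr.
τ = M_total / ΣF_ext = 3.6662×10^7 / 93.660 = 391400 yr.

391000 yr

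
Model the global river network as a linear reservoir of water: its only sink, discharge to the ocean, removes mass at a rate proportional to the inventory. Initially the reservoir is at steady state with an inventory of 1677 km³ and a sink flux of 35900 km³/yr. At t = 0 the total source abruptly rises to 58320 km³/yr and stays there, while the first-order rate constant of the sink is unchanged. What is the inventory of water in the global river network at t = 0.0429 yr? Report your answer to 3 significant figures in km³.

The sink rate constant is k = F₀/M₀ = 35900/1677 = 21.41 yr⁻¹.
Solving dM/dt = F₁ − kM with M(0) = M₀ gives M(t) = F₁/k + (M₀ − F₁/k)·e^(−kt).
F₁/k = 58320/21.41 = 2724.3 km³; kt = 21.41 × 0.0429 = 0.9184, e^(−kt) = 0.3992.
M(0.0429) = 2724.3 + (1677 − 2724.3) × 0.3992 = 2724.3 − 418.1 = 2306.3 km³.

2310 km³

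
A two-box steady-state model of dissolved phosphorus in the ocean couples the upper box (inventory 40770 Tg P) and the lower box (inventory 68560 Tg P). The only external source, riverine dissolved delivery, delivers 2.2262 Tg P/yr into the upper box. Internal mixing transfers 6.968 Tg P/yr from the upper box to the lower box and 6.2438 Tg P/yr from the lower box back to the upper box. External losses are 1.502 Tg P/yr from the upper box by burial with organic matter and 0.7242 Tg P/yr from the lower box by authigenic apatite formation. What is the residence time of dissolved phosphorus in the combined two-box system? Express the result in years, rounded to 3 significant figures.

49100 yr

Residence time in the combined system uses the total inventory and the total *external* removal — internal exchanges between the two boxes cancel.
M_total = 40770 + 68560 = 109330 Tg P.
ΣF_external_out = 1.502 + 0.7242 = 2.2262 Tg P/yr.
τ = M_total / ΣF_ext = 109330 / 2.2262 = 49110 yr.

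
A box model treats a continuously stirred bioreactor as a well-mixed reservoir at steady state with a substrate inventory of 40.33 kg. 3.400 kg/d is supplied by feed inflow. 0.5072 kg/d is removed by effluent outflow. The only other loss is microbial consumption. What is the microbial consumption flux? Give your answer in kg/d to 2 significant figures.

At steady state ΣF_in = ΣF_out.
ΣF_in = 3.4000 kg/d.
Microbial consumption flux = ΣF_in − (0.5072) = 3.4000 − 0.5072 = 2.893 kg/d.

2.9 kg/d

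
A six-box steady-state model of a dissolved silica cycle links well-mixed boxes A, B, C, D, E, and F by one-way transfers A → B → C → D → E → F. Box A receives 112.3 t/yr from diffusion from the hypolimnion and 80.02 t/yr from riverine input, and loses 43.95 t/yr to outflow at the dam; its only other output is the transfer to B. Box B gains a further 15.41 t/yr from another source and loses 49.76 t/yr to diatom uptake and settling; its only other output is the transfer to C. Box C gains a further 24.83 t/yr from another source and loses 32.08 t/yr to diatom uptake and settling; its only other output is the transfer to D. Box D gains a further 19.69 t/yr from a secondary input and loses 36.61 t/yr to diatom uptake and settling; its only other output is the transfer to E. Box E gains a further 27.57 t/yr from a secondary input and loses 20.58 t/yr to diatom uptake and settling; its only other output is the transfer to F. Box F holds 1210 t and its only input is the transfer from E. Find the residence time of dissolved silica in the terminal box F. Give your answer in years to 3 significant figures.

12.5 yr

Box A: F(A→B) = (112.3 + 80.02) − 43.95 = 148.37 t/yr.
Box B: F(B→C) = (148.37 + 15.41) − 49.76 = 114.02 t/yr.
Box C: F(C→D) = (114.02 + 24.83) − 32.08 = 106.77 t/yr.
Box D: F(D→E) = (106.77 + 19.69) − 36.61 = 89.850 t/yr.
Box E: F(E→F) = (89.850 + 27.57) − 20.58 = 96.840 t/yr.
Box F throughput = its input = 96.840 t/yr; τ = 1210 / 96.840 = 12.49 yr.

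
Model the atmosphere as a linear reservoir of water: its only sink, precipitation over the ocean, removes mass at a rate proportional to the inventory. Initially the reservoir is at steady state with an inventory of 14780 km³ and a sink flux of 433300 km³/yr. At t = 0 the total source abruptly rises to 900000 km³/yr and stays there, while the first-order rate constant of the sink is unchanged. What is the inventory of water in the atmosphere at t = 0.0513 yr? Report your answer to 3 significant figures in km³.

The sink rate constant is k = F₀/M₀ = 433300/14780 = 29.32 yr⁻¹.
Solving dM/dt = F₁ − kM with M(0) = M₀ gives M(t) = F₁/k + (M₀ − F₁/k)·e^(−kt).
F₁/k = 900000/29.32 = 30699 km³; kt = 29.32 × 0.0513 = 1.504, e^(−kt) = 0.2223.
M(0.0513) = 30699 + (14780 − 30699) × 0.2223 = 30699 − 3538 = 27161 km³.

27200 km³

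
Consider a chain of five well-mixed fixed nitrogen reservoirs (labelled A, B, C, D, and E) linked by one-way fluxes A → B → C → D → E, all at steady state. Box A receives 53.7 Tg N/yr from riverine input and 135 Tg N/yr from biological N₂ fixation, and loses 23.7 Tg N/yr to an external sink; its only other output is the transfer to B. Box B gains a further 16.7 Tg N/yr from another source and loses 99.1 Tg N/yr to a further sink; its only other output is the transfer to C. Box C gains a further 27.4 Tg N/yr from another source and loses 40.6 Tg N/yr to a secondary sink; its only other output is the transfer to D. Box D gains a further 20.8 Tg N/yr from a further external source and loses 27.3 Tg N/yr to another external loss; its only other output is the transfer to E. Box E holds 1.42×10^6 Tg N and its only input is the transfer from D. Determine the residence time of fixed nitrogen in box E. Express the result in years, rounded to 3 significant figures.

22600 yr

Box A: F(A→B) = (53.7 + 135) − 23.7 = 165.00 Tg N/yr.
Box B: F(B→C) = (165.00 + 16.7) − 99.1 = 82.600 Tg N/yr.
Box C: F(C→D) = (82.600 + 27.4) − 40.6 = 69.400 Tg N/yr.
Box D: F(D→E) = (69.400 + 20.8) − 27.3 = 62.900 Tg N/yr.
Box E throughput = its input = 62.900 Tg N/yr; τ = 1.42×10^6 / 62.900 = 22580 yr.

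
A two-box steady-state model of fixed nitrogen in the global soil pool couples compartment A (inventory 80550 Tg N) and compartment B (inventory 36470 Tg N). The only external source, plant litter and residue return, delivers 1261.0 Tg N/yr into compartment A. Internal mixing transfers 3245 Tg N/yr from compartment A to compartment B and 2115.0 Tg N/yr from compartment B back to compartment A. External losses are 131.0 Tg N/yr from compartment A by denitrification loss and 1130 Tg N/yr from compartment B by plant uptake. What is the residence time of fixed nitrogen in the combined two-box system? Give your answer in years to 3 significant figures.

92.8 yr

Treat the two boxes together as one reservoir: the mixing fluxes between them are internal recycling, so τ = ΣM / Σ(external losses).
M_total = 80550 + 36470 = 117020 Tg N.
ΣF_external_out = 131.0 + 1130 = 1261.0 Tg N/yr.
τ = M_total / ΣF_ext = 117020 / 1261.0 = 92.80 yr.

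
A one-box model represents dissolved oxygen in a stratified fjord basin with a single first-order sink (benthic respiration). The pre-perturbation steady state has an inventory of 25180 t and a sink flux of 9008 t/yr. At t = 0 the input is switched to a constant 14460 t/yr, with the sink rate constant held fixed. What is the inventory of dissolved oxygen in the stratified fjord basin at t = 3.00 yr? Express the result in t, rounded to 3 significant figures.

35200 t

τ = M₀/F₀ = 25180/9008 = 2.795 yr; rate constant k = 1/τ.
New steady state M_∞ = F₁/k = F₁·τ = 14460 × 2.795 = 40420 t.
M(t) = M_∞ + (M₀ − M_∞)·e^(−t/τ); t/τ = 3.00/2.795 = 1.073, so e^(−t/τ) = 0.3419.
M(t) = 40420 − 15240 × 0.3419 = 35209 t.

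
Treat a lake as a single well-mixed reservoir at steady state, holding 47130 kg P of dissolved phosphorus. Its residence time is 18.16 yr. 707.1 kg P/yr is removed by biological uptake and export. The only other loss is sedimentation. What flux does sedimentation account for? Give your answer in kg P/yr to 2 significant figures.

Total removal F = M/τ = 47130 / 18.16 = 2595 kg P/yr.
Sedimentation = F − (707.1) = 2595 − 707.1 = 1888 kg P/yr.

1900 kg P/yr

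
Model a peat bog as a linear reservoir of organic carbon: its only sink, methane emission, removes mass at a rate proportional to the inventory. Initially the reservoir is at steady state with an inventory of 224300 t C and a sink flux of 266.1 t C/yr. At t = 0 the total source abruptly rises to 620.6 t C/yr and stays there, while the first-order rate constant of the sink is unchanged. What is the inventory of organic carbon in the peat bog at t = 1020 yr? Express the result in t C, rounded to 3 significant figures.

434000 t C

Residence time τ = M₀/F₀ = 842.9 yr. The eventual steady state is M_∞ = M₀·(F₁/F₀) = 224300 × 620.6/266.1 = 523110 t C.
The anomaly ΔM(t) = M(t) − M_∞ decays as ΔM₀·e^(−t/τ) with ΔM₀ = 224300 − 523110 = −298800 t C.
At t = 1020 yr, e^(−t/τ) = e^(−1.210) = 0.2982, so ΔM = −89100 t C and M = 523110 − 89100 = 434020 t C.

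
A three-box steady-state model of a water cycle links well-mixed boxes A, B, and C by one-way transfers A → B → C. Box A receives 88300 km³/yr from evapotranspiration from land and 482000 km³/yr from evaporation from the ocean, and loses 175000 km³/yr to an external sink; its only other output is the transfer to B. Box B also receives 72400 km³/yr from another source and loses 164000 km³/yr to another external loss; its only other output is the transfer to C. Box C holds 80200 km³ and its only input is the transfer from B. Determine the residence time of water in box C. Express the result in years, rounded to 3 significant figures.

Box A: F(A→B) = (88300 + 482000) − 175000 = 395300 km³/yr.
Box B: F(B→C) = (395300 + 72400) − 164000 = 303700 km³/yr.
Box C throughput = its input = 303700 km³/yr; τ = 80200 / 303700 = 0.2641 yr.

0.264 yr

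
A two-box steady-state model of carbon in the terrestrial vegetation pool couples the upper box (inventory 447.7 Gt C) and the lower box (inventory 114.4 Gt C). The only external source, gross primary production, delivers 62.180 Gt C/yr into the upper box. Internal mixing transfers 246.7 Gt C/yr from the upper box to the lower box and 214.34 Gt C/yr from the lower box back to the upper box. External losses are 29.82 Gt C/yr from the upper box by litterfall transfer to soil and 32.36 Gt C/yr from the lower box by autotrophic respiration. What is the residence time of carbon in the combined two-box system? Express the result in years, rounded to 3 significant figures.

Residence time in the combined system uses the total inventory and the total *external* removal — internal exchanges between the two boxes cancel.
M_total = 447.7 + 114.4 = 562.10 Gt C.
ΣF_external_out = 29.82 + 32.36 = 62.180 Gt C/yr.
τ = M_total / ΣF_ext = 562.10 / 62.180 = 9.040 yr.

9.04 yr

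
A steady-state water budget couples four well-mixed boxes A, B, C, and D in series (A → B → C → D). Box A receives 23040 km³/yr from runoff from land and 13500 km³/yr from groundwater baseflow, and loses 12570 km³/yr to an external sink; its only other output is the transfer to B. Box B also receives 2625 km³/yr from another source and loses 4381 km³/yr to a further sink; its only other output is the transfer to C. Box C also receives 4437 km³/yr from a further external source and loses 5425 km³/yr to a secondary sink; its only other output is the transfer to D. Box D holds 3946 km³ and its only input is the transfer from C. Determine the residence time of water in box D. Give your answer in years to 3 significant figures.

0.186 yr

Box A: F(A→B) = (23040 + 13500) − 12570 = 23970 km³/yr.
Box B: F(B→C) = (23970 + 2625) − 4381 = 22214 km³/yr.
Box C: F(C→D) = (22214 + 4437) − 5425 = 21226 km³/yr.
Box D throughput = its input = 21226 km³/yr; τ = 3946 / 21226 = 0.1859 yr.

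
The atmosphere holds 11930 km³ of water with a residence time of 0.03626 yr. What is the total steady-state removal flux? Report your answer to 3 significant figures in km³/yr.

F = M / τ = 11930 / 0.03626 = 329000 km³/yr.

329000 km³/yr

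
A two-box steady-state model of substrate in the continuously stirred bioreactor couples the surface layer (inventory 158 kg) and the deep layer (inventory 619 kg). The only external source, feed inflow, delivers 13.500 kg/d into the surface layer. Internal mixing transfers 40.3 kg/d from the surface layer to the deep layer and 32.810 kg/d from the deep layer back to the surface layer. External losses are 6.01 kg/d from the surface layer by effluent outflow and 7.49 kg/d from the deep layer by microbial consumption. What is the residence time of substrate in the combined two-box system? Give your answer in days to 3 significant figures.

57.6 d

Residence time in the combined system uses the total inventory and the total *external* removal — internal exchanges between the two boxes cancel.
M_total = 158 + 619 = 777.00 kg.
ΣF_external_out = 6.01 + 7.49 = 13.500 kg/d.
τ = M_total / ΣF_ext = 777.00 / 13.500 = 57.56 d.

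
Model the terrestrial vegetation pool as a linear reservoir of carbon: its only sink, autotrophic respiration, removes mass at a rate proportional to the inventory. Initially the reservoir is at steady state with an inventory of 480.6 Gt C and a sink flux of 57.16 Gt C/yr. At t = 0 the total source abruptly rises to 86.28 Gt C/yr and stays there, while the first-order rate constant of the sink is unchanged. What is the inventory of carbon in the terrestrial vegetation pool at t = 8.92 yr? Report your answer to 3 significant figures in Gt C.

641 Gt C

The sink rate constant is k = F₀/M₀ = 57.16/480.6 = 0.1189 yr⁻¹.
Solving dM/dt = F₁ − kM with M(0) = M₀ gives M(t) = F₁/k + (M₀ − F₁/k)·e^(−kt).
F₁/k = 86.28/0.1189 = 725.44 Gt C; kt = 0.1189 × 8.92 = 1.061, e^(−kt) = 0.3461.
M(8.92) = 725.44 + (480.6 − 725.44) × 0.3461 = 725.44 − 84.75 = 640.69 Gt C.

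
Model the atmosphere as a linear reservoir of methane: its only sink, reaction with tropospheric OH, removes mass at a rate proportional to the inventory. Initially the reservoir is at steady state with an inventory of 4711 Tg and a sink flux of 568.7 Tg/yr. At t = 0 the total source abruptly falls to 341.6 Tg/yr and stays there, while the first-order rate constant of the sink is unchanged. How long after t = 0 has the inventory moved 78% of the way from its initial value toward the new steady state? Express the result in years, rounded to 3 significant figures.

τ = M₀/F₀ = 4711/568.7 = 8.284 yr.
The remaining gap fraction is e^(−t/τ); 78% covered ⇒ e^(−t/τ) = 0.220.
t = −τ ln(0.220) = 8.284 × 1.514 = 12.54 yr.

12.5 yr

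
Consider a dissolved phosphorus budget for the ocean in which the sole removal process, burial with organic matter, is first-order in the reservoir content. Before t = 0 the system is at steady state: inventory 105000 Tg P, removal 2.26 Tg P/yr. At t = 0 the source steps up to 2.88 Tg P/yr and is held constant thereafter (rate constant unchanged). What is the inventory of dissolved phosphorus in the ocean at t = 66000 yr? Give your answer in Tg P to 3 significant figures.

127000 Tg P

τ = M₀/F₀ = 105000/2.26 = 46460 yr; rate constant k = 1/τ.
New steady state M_∞ = F₁/k = F₁·τ = 2.88 × 46460 = 133810 Tg P.
M(t) = M_∞ + (M₀ − M_∞)·e^(−t/τ); t/τ = 66000/46460 = 1.421, so e^(−t/τ) = 0.2416.
M(t) = 133810 − 28810 × 0.2416 = 126850 Tg P.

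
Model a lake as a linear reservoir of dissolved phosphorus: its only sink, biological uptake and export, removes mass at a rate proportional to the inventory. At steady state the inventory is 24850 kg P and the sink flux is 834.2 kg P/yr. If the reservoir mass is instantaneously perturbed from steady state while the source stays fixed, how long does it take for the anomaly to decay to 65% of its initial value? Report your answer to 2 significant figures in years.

13 yr

For a linear reservoir the anomaly decays as exp(−t/τ) with τ = M/F = 24850/834.2 = 29.79 yr.
exp(−t/τ) = 0.65 ⇒ t = −τ ln(0.65) = 29.79 × 0.4308 = 12.83 yr.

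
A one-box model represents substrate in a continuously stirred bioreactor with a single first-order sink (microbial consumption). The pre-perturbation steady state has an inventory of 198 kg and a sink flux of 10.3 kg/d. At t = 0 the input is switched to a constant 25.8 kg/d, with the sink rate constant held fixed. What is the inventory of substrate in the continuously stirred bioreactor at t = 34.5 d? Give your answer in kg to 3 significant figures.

446 kg

The sink rate constant is k = F₀/M₀ = 10.3/198 = 0.05202 d⁻¹.
Solving dM/dt = F₁ − kM with M(0) = M₀ gives M(t) = F₁/k + (M₀ − F₁/k)·e^(−kt).
F₁/k = 25.8/0.05202 = 495.96 kg; kt = 0.05202 × 34.5 = 1.795, e^(−kt) = 0.1662.
M(34.5) = 495.96 + (198 − 495.96) × 0.1662 = 495.96 − 49.51 = 446.45 kg.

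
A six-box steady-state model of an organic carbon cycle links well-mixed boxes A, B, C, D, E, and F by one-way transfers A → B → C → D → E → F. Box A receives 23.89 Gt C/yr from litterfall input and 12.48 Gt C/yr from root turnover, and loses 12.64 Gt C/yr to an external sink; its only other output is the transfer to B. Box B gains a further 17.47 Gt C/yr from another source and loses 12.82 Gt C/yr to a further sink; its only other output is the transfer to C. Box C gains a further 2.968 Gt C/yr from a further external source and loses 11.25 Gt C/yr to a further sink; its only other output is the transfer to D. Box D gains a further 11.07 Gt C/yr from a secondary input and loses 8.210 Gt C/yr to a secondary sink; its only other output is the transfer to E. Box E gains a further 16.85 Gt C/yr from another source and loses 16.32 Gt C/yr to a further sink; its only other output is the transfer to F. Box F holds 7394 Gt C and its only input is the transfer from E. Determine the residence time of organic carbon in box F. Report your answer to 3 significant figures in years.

Box A: F(A→B) = (23.89 + 12.48) − 12.64 = 23.730 Gt C/yr.
Box B: F(B→C) = (23.730 + 17.47) − 12.82 = 28.380 Gt C/yr.
Box C: F(C→D) = (28.380 + 2.968) − 11.25 = 20.098 Gt C/yr.
Box D: F(D→E) = (20.098 + 11.07) − 8.210 = 22.958 Gt C/yr.
Box E: F(E→F) = (22.958 + 16.85) − 16.32 = 23.488 Gt C/yr.
Box F throughput = its input = 23.488 Gt C/yr; τ = 7394 / 23.488 = 314.8 yr.

315 yr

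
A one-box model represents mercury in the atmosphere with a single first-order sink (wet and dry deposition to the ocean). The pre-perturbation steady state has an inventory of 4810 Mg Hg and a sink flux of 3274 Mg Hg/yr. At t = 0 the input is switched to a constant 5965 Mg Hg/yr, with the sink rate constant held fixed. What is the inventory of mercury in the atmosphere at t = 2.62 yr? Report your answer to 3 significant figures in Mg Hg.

8100 Mg Hg

Residence time τ = M₀/F₀ = 1.469 yr. The eventual steady state is M_∞ = M₀·(F₁/F₀) = 4810 × 5965/3274 = 8763.5 Mg Hg.
The anomaly ΔM(t) = M(t) − M_∞ decays as ΔM₀·e^(−t/τ) with ΔM₀ = 4810 − 8763.5 = −3953 Mg Hg.
At t = 2.62 yr, e^(−t/τ) = e^(−1.783) = 0.1681, so ΔM = −664.5 Mg Hg and M = 8763.5 − 664.5 = 8099.0 Mg Hg.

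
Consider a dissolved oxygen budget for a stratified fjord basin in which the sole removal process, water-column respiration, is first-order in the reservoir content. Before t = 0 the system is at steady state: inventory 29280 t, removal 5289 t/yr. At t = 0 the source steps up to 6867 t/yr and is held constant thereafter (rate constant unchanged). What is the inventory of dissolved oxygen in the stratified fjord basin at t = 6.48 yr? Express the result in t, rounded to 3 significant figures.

35300 t

τ = M₀/F₀ = 29280/5289 = 5.536 yr; rate constant k = 1/τ.
New steady state M_∞ = F₁/k = F₁·τ = 6867 × 5.536 = 38016 t.
M(t) = M_∞ + (M₀ − M_∞)·e^(−t/τ); t/τ = 6.48/5.536 = 1.171, so e^(−t/τ) = 0.3102.
M(t) = 38016 − 8736 × 0.3102 = 35306 t.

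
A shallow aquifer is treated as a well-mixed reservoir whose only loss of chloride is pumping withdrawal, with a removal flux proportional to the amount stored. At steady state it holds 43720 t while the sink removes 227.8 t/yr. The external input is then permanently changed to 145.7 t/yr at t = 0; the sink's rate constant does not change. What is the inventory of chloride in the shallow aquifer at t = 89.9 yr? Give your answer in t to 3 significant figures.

37800 t

τ = M₀/F₀ = 43720/227.8 = 191.9 yr; rate constant k = 1/τ.
New steady state M_∞ = F₁/k = F₁·τ = 145.7 × 191.9 = 27963 t.
M(t) = M_∞ + (M₀ − M_∞)·e^(−t/τ); t/τ = 89.9/191.9 = 0.4684, so e^(−t/τ) = 0.6260.
M(t) = 27963 + 15760 × 0.6260 = 37827 t.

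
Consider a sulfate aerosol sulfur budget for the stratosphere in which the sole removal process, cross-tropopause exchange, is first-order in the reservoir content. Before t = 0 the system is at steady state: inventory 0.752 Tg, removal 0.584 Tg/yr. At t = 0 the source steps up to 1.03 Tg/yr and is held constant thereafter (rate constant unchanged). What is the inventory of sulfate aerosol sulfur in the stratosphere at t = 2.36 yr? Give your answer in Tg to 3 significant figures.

1.23 Tg

The sink rate constant is k = F₀/M₀ = 0.584/0.752 = 0.7766 yr⁻¹.
Solving dM/dt = F₁ − kM with M(0) = M₀ gives M(t) = F₁/k + (M₀ − F₁/k)·e^(−kt).
F₁/k = 1.03/0.7766 = 1.3263 Tg; kt = 0.7766 × 2.36 = 1.833, e^(−kt) = 0.1600.
M(2.36) = 1.3263 + (0.752 − 1.3263) × 0.1600 = 1.3263 − 0.09187 = 1.2344 Tg.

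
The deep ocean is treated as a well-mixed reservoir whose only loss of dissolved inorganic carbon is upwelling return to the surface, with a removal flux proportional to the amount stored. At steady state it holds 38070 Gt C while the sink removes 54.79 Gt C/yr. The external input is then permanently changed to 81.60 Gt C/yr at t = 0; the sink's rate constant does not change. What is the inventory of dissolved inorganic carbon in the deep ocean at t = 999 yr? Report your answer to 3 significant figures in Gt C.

τ = M₀/F₀ = 38070/54.79 = 694.8 yr; rate constant k = 1/τ.
New steady state M_∞ = F₁/k = F₁·τ = 81.60 × 694.8 = 56699 Gt C.
M(t) = M_∞ + (M₀ − M_∞)·e^(−t/τ); t/τ = 999/694.8 = 1.438, so e^(−t/τ) = 0.2375.
M(t) = 56699 − 18630 × 0.2375 = 52275 Gt C.

52300 Gt C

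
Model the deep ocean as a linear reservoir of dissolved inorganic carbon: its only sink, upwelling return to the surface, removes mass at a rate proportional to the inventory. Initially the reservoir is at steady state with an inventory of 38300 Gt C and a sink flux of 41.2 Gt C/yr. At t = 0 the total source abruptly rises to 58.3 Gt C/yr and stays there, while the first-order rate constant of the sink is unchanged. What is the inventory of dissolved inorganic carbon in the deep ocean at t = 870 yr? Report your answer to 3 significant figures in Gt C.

48000 Gt C

τ = M₀/F₀ = 38300/41.2 = 929.6 yr; rate constant k = 1/τ.
New steady state M_∞ = F₁/k = F₁·τ = 58.3 × 929.6 = 54196 Gt C.
M(t) = M_∞ + (M₀ − M_∞)·e^(−t/τ); t/τ = 870/929.6 = 0.9359, so e^(−t/τ) = 0.3922.
M(t) = 54196 − 15900 × 0.3922 = 47961 Gt C.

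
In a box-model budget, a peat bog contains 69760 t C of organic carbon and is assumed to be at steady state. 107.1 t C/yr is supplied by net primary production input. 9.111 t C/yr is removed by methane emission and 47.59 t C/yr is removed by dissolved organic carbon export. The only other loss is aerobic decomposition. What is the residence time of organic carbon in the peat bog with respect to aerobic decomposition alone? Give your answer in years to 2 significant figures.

At steady state ΣF_in = ΣF_out.
ΣF_in = 107.10 t C/yr.
Aerobic decomposition flux = ΣF_in − (9.111 + 47.59) = 107.10 − 56.70 = 50.40 t C/yr.
τ = M / F = 69760 / 50.40 = 1384 yr.

1400 yr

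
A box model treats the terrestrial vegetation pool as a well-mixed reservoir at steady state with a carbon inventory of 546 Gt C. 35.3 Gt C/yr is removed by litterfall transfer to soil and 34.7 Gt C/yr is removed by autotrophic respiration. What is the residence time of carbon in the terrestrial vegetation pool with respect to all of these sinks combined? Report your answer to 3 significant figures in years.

7.80 yr

Total removal flux = 35.3 + 34.7 = 70.000 Gt C/yr.
τ = M / ΣF_out = 546 / 70.000 = 7.800 yr.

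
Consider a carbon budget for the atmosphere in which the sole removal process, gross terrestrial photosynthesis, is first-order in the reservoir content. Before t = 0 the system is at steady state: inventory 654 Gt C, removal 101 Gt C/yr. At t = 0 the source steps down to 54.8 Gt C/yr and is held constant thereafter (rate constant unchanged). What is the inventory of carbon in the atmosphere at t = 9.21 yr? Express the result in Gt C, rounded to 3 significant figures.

427 Gt C

Residence time τ = M₀/F₀ = 6.475 yr. The eventual steady state is M_∞ = M₀·(F₁/F₀) = 654 × 54.8/101 = 354.84 Gt C.
The anomaly ΔM(t) = M(t) − M_∞ decays as ΔM₀·e^(−t/τ) with ΔM₀ = 654 − 354.84 = 299.2 Gt C.
At t = 9.21 yr, e^(−t/τ) = e^(−1.422) = 0.2411, so ΔM = 72.14 Gt C and M = 354.84 + 72.14 = 426.98 Gt C.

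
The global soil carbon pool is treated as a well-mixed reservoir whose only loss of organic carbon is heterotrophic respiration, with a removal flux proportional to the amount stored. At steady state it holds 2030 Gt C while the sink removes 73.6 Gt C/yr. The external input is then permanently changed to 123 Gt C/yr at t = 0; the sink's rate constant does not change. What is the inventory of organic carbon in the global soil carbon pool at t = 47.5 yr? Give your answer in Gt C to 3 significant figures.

The sink rate constant is k = F₀/M₀ = 73.6/2030 = 0.03626 yr⁻¹.
Solving dM/dt = F₁ − kM with M(0) = M₀ gives M(t) = F₁/k + (M₀ − F₁/k)·e^(−kt).
F₁/k = 123/0.03626 = 3392.5 Gt C; kt = 0.03626 × 47.5 = 1.722, e^(−kt) = 0.1787.
M(47.5) = 3392.5 + (2030 − 3392.5) × 0.1787 = 3392.5 − 243.5 = 3149.1 Gt C.

3150 Gt C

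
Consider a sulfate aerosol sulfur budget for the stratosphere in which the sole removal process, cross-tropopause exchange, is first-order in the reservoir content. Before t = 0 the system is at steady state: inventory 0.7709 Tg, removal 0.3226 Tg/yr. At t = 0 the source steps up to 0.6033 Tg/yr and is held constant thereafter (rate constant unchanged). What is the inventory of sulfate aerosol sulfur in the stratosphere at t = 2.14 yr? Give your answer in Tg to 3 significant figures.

The sink rate constant is k = F₀/M₀ = 0.3226/0.7709 = 0.4185 yr⁻¹.
Solving dM/dt = F₁ − kM with M(0) = M₀ gives M(t) = F₁/k + (M₀ − F₁/k)·e^(−kt).
F₁/k = 0.6033/0.4185 = 1.4417 Tg; kt = 0.4185 × 2.14 = 0.8955, e^(−kt) = 0.4084.
M(2.14) = 1.4417 + (0.7709 − 1.4417) × 0.4084 = 1.4417 − 0.2739 = 1.1677 Tg.

1.17 Tg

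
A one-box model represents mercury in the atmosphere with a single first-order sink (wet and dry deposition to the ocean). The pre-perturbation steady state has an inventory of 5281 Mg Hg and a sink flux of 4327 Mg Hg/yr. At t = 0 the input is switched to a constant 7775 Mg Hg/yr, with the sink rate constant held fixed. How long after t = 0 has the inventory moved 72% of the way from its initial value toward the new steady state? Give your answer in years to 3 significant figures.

τ = M₀/F₀ = 5281/4327 = 1.220 yr.
The remaining gap fraction is e^(−t/τ); 72% covered ⇒ e^(−t/τ) = 0.280.
t = −τ ln(0.280) = 1.220 × 1.273 = 1.554 yr.

1.55 yr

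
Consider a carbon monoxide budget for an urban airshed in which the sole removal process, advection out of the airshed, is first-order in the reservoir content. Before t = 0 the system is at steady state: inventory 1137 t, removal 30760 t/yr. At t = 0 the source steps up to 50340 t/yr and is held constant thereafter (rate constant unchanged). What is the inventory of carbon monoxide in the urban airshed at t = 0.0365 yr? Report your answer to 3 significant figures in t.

The sink rate constant is k = F₀/M₀ = 30760/1137 = 27.05 yr⁻¹.
Solving dM/dt = F₁ − kM with M(0) = M₀ gives M(t) = F₁/k + (M₀ − F₁/k)·e^(−kt).
F₁/k = 50340/27.05 = 1860.7 t; kt = 27.05 × 0.0365 = 0.9875, e^(−kt) = 0.3725.
M(0.0365) = 1860.7 + (1137 − 1860.7) × 0.3725 = 1860.7 − 269.6 = 1591.1 t.

1590 t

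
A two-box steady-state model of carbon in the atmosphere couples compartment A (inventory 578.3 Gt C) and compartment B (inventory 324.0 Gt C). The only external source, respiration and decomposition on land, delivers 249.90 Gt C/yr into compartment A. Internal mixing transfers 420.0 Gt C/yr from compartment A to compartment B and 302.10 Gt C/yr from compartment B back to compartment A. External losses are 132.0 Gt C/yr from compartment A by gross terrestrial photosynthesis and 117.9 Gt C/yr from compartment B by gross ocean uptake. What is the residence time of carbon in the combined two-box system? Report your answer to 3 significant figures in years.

For the system as a whole, the A↔B exchange is internal and contributes nothing to the throughput; only the external sinks remove mass.
M_total = 578.3 + 324.0 = 902.30 Gt C.
ΣF_external_out = 132.0 + 117.9 = 249.90 Gt C/yr.
τ = M_total / ΣF_ext = 902.30 / 249.90 = 3.611 yr.

3.61 yr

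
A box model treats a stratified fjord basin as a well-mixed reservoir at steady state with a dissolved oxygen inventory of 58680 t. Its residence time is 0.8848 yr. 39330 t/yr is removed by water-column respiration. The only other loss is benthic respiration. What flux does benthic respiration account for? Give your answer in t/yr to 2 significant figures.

27000 t/yr

Total removal F = M/τ = 58680 / 0.8848 = 66320 t/yr.
Benthic respiration = F − (39330) = 66320 − 39330 = 26990 t/yr.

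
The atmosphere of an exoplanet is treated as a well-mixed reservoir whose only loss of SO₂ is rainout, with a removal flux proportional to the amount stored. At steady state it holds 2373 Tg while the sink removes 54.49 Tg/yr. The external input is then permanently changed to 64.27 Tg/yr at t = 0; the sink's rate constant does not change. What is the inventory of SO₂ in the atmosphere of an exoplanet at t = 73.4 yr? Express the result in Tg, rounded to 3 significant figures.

2720 Tg

Residence time τ = M₀/F₀ = 43.55 yr. The eventual steady state is M_∞ = M₀·(F₁/F₀) = 2373 × 64.27/54.49 = 2798.9 Tg.
The anomaly ΔM(t) = M(t) − M_∞ decays as ΔM₀·e^(−t/τ) with ΔM₀ = 2373 − 2798.9 = −425.9 Tg.
At t = 73.4 yr, e^(−t/τ) = e^(−1.685) = 0.1854, so ΔM = −78.95 Tg and M = 2798.9 − 78.95 = 2720.0 Tg.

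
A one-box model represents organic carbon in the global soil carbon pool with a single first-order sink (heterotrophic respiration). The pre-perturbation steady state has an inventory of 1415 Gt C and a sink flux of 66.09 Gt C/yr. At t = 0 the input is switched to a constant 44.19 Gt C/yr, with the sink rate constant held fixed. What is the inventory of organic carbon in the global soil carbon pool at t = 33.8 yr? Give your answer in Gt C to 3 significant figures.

τ = M₀/F₀ = 1415/66.09 = 21.41 yr; rate constant k = 1/τ.
New steady state M_∞ = F₁/k = F₁·τ = 44.19 × 21.41 = 946.12 Gt C.
M(t) = M_∞ + (M₀ − M_∞)·e^(−t/τ); t/τ = 33.8/21.41 = 1.579, so e^(−t/τ) = 0.2062.
M(t) = 946.12 + 468.9 × 0.2062 = 1042.8 Gt C.

1040 Gt C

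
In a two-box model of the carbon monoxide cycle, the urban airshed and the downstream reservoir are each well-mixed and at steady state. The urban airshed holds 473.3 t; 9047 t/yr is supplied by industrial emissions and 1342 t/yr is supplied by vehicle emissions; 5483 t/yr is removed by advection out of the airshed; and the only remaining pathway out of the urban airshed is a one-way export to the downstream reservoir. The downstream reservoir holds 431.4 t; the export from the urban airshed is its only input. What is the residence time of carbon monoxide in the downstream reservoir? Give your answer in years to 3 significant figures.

0.0879 yr

Balance the urban airshed: ΣF_in = 9047 + 1342 = 10389 t/yr.
Export to the downstream reservoir = ΣF_in − (5483) = 4906.0 t/yr.
At steady state the output of the downstream reservoir equals its input, 4906.0 t/yr.
τ = M / F = 431.4 / 4906.0 = 0.08793 yr.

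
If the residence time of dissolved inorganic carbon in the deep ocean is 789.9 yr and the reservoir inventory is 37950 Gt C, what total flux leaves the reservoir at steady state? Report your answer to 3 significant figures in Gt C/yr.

F = M / τ = 37950 / 789.9 = 48.04 Gt C/yr.

48.0 Gt C/yr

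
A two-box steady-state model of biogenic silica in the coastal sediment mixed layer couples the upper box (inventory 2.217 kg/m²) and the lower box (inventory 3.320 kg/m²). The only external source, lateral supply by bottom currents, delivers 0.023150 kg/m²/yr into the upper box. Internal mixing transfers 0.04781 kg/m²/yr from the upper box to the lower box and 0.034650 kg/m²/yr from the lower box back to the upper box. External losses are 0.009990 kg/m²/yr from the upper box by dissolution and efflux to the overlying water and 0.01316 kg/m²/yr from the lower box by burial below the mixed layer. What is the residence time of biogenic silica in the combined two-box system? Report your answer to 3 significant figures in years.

Residence time in the combined system uses the total inventory and the total *external* removal — internal exchanges between the two boxes cancel.
M_total = 2.217 + 3.320 = 5.5370 kg/m².
ΣF_external_out = 0.009990 + 0.01316 = 0.023150 kg/m²/yr.
τ = M_total / ΣF_ext = 5.5370 / 0.023150 = 239.2 yr.

239 yr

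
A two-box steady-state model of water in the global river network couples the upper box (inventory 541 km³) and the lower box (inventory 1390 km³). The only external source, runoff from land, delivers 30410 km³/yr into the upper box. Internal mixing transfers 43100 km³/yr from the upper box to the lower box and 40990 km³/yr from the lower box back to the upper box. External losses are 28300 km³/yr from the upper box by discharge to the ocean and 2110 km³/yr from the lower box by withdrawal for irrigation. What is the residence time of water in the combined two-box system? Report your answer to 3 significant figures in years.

0.0635 yr

Residence time in the combined system uses the total inventory and the total *external* removal — internal exchanges between the two boxes cancel.
M_total = 541 + 1390 = 1931.0 km³.
ΣF_external_out = 28300 + 2110 = 30410 km³/yr.
τ = M_total / ΣF_ext = 1931.0 / 30410 = 0.06350 yr.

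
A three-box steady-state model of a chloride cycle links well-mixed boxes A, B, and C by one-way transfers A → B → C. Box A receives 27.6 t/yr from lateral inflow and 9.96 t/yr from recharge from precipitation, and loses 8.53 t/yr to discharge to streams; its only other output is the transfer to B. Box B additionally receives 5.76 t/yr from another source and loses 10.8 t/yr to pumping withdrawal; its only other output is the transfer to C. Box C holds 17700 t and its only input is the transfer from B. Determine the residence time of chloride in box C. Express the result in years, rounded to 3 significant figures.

738 yr

Box A: F(A→B) = (27.6 + 9.96) − 8.53 = 29.030 t/yr.
Box B: F(B→C) = (29.030 + 5.76) − 10.8 = 23.990 t/yr.
Box C throughput = its input = 23.990 t/yr; τ = 17700 / 23.990 = 737.8 yr.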